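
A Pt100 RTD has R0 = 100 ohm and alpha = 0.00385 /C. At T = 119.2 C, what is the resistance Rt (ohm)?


The RTD equation: Rt = R0 * (1 + alpha * T).
Rt = 100 * (1 + 0.00385 * 119.2)
Rt = 100 * (1 + 0.45892)
Rt = 100 * 1.45892
Rt = 145.892 ohm

145.892 ohm


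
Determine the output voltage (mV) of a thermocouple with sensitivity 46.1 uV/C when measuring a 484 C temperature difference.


The thermocouple output V = sensitivity * dT.
V = 46.1 uV/C * 484 C
V = 22312.4 uV
V = 22.312 mV

22.312 mV


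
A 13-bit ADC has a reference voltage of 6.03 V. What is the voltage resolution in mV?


The resolution (LSB) of an ADC is Vref / 2^n.
LSB = 6.03 / 2^13
LSB = 6.03 / 8192
LSB = 0.00073608 V = 0.73608398 mV

0.73608398 mV


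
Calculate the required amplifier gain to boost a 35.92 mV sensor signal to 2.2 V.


Gain = Vout / Vin (converting to same units).
G = 2.2 V / 35.92 mV
G = 2200.0 mV / 35.92 mV
G = 61.25

61.25


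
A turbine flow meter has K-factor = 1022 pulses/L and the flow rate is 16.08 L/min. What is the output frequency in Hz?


Frequency = K * Q / 60 (converting L/min to L/s).
f = 1022 * 16.08 / 60
f = 16433.76 / 60
f = 273.9 Hz

273.9 Hz


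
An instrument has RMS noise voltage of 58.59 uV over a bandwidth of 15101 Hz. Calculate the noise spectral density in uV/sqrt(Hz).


Noise spectral density = Vrms / sqrt(BW).
NSD = 58.59 / sqrt(15101)
NSD = 58.59 / 122.8861
NSD = 0.4768 uV/sqrt(Hz)

0.4768 uV/sqrt(Hz)


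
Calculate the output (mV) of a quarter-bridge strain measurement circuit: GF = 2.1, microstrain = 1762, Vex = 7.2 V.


Quarter bridge output: Vout = (GF * epsilon * Vex) / 4.
Vout = (2.1 * 1762e-6 * 7.2) / 4
Vout = 0.02664144 / 4 V
Vout = 0.00666036 V = 6.6604 mV

6.6604 mV


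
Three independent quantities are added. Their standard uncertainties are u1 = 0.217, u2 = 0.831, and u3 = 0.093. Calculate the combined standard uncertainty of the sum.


For a sum of independent quantities, uc = sqrt(u1^2 + u2^2 + u3^2).
uc = sqrt(0.217^2 + 0.831^2 + 0.093^2)
uc = sqrt(0.047089 + 0.690561 + 0.008649)
uc = 0.8639

0.8639


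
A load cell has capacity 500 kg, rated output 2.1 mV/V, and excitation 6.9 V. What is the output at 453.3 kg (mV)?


Vout = rated_output * Vex * (load / capacity).
Vout = 2.1 * 6.9 * (453.3 / 500)
Vout = 2.1 * 6.9 * 0.9066
Vout = 13.137 mV

13.137 mV


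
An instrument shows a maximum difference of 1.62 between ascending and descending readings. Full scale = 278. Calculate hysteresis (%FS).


Hysteresis = (max difference / full scale) * 100%.
H = (1.62 / 278) * 100
H = 0.583 %FS

0.583 %FS


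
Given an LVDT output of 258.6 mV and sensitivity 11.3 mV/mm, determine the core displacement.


Displacement = Vout / sensitivity.
d = 258.6 / 11.3
d = 22.885 mm

22.885 mm


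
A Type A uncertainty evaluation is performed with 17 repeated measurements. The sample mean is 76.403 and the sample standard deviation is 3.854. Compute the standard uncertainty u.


The standard uncertainty for Type A evaluation is u = s / sqrt(n).
u = 3.854 / sqrt(17)
u = 3.854 / 4.1231
u = 0.9347

0.9347


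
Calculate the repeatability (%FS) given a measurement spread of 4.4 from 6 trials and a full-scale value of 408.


Repeatability = (spread / full scale) * 100%.
R = (4.4 / 408) * 100
R = 1.078 %FS

1.078 %FS


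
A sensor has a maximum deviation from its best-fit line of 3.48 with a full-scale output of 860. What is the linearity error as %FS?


Linearity error = (max deviation / full scale) * 100%.
Linearity = (3.48 / 860) * 100
Linearity = 0.405 %FS

0.405 %FS


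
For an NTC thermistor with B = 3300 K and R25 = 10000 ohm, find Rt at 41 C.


NTC thermistor equation: Rt = R25 * exp(B * (1/T - 1/T25)).
T in Kelvin: 314.15 K, T25 = 298.15 K
1/T - 1/T25 = 1/314.15 - 1/298.15 = -0.00017082
B * (1/T - 1/T25) = 3300 * -0.00017082 = -0.5637
Rt = 10000 * exp(-0.5637) = 5690.9 ohm

5690.9 ohm


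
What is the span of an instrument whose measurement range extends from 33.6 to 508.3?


Span = upper range - lower range.
Span = 508.3 - (33.6)
Span = 474.7

474.7


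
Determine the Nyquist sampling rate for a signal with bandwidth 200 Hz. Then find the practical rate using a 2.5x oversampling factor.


By Nyquist theorem, fs_min = 2 * fmax.
fs_min = 2 * 200 = 400 Hz
Practical rate = 2.5 * fs_min = 2.5 * 400 = 1000 Hz

fs_min = 400 Hz, fs_practical = 1000 Hz


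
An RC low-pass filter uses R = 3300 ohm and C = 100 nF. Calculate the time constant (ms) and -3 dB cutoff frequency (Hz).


Time constant: tau = R * C.
tau = 3300 * 1.00e-07 = 0.00033 s
tau = 0.33 ms
Cutoff frequency: fc = 1 / (2*pi*R*C).
fc = 1 / (2*pi*0.00033) = 482.29 Hz

tau = 0.33 ms, fc = 482.29 Hz


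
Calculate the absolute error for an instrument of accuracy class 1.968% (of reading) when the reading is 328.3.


Absolute error = (accuracy% / 100) * reading.
Error = (1.968 / 100) * 328.3
Error = 0.01968 * 328.3
Error = 6.4609

6.4609


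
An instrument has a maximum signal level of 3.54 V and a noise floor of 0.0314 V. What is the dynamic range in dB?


Dynamic range = 20 * log10(Vmax / Vnoise).
DR = 20 * log10(3.54 / 0.0314)
DR = 20 * log10(112.74)
DR = 41.04 dB

41.04 dB


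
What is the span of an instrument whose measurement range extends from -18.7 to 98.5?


Span = upper range - lower range.
Span = 98.5 - (-18.7)
Span = 117.2

117.2


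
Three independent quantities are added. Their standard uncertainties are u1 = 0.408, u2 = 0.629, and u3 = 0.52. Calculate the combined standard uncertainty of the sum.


For a sum of independent quantities, uc = sqrt(u1^2 + u2^2 + u3^2).
uc = sqrt(0.408^2 + 0.629^2 + 0.52^2)
uc = sqrt(0.166464 + 0.395641 + 0.2704)
uc = 0.9124

0.9124


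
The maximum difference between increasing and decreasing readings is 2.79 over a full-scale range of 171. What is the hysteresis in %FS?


Hysteresis = (max difference / full scale) * 100%.
H = (2.79 / 171) * 100
H = 1.632 %FS

1.632 %FS


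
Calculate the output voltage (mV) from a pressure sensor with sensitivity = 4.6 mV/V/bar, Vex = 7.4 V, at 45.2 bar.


Output = sensitivity * Vex * P.
Vout = 4.6 * 7.4 * 45.2
Vout = 34.04 * 45.2
Vout = 1538.61 mV

1538.61 mV


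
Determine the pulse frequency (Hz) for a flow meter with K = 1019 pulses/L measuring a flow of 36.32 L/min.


Frequency = K * Q / 60 (converting L/min to L/s).
f = 1019 * 36.32 / 60
f = 37010.08 / 60
f = 616.83 Hz

616.83 Hz


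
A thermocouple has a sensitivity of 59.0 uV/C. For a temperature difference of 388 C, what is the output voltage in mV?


The thermocouple output V = sensitivity * dT.
V = 59.0 uV/C * 388 C
V = 22892.0 uV
V = 22.892 mV

22.892 mV


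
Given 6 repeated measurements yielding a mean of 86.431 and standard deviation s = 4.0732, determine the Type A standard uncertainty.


The standard uncertainty for Type A evaluation is u = s / sqrt(n).
u = 4.0732 / sqrt(6)
u = 4.0732 / 2.4495
u = 1.6629

1.6629


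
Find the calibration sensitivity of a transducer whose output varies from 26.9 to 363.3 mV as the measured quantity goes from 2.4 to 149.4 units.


Sensitivity = (y2 - y1) / (x2 - x1).
S = (363.3 - 26.9) / (149.4 - 2.4)
S = 336.4 / 147.0
S = 2.2884 mV/unit

2.2884 mV/unit


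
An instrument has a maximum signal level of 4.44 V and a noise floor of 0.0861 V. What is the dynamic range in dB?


Dynamic range = 20 * log10(Vmax / Vnoise).
DR = 20 * log10(4.44 / 0.0861)
DR = 20 * log10(51.57)
DR = 34.25 dB

34.25 dB


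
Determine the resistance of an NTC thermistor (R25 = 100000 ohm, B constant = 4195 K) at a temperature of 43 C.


NTC thermistor equation: Rt = R25 * exp(B * (1/T - 1/T25)).
T in Kelvin: 316.15 K, T25 = 298.15 K
1/T - 1/T25 = 1/316.15 - 1/298.15 = -0.00019096
B * (1/T - 1/T25) = 4195 * -0.00019096 = -0.8011
Rt = 100000 * exp(-0.8011) = 44884.3 ohm

44884.3 ohm


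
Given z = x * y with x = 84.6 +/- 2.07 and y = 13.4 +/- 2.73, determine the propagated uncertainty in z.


For a product z = x*y, the relative uncertainty is:
uz/z = sqrt((ux/x)^2 + (uy/y)^2)
Relative uncertainties: ux/x = 2.07/84.6 = 0.024468
uy/y = 2.73/13.4 = 0.203731
z = 84.6 * 13.4 = 1133.6
uz = 1133.6 * sqrt(0.024468^2 + 0.203731^2) = 232.618

232.618


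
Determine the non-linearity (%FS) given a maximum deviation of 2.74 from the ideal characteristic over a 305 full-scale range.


Linearity error = (max deviation / full scale) * 100%.
Linearity = (2.74 / 305) * 100
Linearity = 0.898 %FS

0.898 %FS


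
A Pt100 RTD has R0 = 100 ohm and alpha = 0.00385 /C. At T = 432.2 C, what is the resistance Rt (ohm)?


The RTD equation: Rt = R0 * (1 + alpha * T).
Rt = 100 * (1 + 0.00385 * 432.2)
Rt = 100 * (1 + 1.66397)
Rt = 100 * 2.66397
Rt = 266.397 ohm

266.397 ohm


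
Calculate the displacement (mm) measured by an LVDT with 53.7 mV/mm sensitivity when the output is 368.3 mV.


Displacement = Vout / sensitivity.
d = 368.3 / 53.7
d = 6.858 mm

6.858 mm


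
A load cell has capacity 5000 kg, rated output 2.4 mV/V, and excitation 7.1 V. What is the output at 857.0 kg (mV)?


Vout = rated_output * Vex * (load / capacity).
Vout = 2.4 * 7.1 * (857.0 / 5000)
Vout = 2.4 * 7.1 * 0.1714
Vout = 2.921 mV

2.921 mV


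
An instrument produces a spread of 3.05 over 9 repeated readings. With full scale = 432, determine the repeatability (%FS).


Repeatability = (spread / full scale) * 100%.
R = (3.05 / 432) * 100
R = 0.706 %FS

0.706 %FS


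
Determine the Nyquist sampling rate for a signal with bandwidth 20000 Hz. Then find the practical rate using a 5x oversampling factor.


By Nyquist theorem, fs_min = 2 * fmax.
fs_min = 2 * 20000 = 40000 Hz
Practical rate = 5 * fs_min = 5 * 40000 = 200000 Hz

fs_min = 40000 Hz, fs_practical = 200000 Hz


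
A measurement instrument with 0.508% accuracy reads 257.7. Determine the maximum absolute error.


Absolute error = (accuracy% / 100) * reading.
Error = (0.508 / 100) * 257.7
Error = 0.00508 * 257.7
Error = 1.3091

1.3091


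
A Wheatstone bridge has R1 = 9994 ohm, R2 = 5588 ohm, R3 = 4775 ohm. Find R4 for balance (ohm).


At balance: R1*R4 = R2*R3, so R4 = R2*R3/R1.
R4 = 5588 * 4775 / 9994
R4 = 26682700 / 9994
R4 = 2669.87 ohm

2669.87 ohm


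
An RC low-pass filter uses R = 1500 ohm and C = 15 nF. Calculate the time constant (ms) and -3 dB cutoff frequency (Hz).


Time constant: tau = R * C.
tau = 1500 * 1.50e-08 = 2.25e-05 s
tau = 0.0225 ms
Cutoff frequency: fc = 1 / (2*pi*R*C).
fc = 1 / (2*pi*2.25e-05) = 7073.55 Hz

tau = 0.0225 ms, fc = 7073.55 Hz


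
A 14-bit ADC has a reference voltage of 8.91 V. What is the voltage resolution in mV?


The resolution (LSB) of an ADC is Vref / 2^n.
LSB = 8.91 / 2^14
LSB = 8.91 / 16384
LSB = 0.00054382 V = 0.54382324 mV

0.54382324 mV


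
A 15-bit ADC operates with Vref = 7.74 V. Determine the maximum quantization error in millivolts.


The maximum quantization error is +/- LSB/2.
LSB = Vref / 2^n = 7.74 / 32768 = 0.00023621 V
Max error = LSB / 2 = 0.00023621 / 2 = 0.0001181 V
Max error = 0.1181 mV

0.1181 mV


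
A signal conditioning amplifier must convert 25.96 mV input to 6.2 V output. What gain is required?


Gain = Vout / Vin (converting to same units).
G = 6.2 V / 25.96 mV
G = 6200.0 mV / 25.96 mV
G = 238.83

238.83


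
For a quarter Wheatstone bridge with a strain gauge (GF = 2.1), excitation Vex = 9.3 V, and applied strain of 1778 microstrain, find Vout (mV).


Quarter bridge output: Vout = (GF * epsilon * Vex) / 4.
Vout = (2.1 * 1778e-6 * 9.3) / 4
Vout = 0.03472434 / 4 V
Vout = 0.00868109 V = 8.6811 mV

8.6811 mV


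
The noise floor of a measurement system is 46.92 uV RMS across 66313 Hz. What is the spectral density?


Noise spectral density = Vrms / sqrt(BW).
NSD = 46.92 / sqrt(66313)
NSD = 46.92 / 257.5131
NSD = 0.1822 uV/sqrt(Hz)

0.1822 uV/sqrt(Hz)


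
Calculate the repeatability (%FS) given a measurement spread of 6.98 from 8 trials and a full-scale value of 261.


Repeatability = (spread / full scale) * 100%.
R = (6.98 / 261) * 100
R = 2.674 %FS

2.674 %FS


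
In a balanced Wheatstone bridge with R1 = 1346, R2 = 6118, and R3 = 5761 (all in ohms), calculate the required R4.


At balance: R1*R4 = R2*R3, so R4 = R2*R3/R1.
R4 = 6118 * 5761 / 1346
R4 = 35245798 / 1346
R4 = 26185.59 ohm

26185.59 ohm


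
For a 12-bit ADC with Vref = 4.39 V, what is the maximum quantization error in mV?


The maximum quantization error is +/- LSB/2.
LSB = Vref / 2^n = 4.39 / 4096 = 0.00107178 V
Max error = LSB / 2 = 0.00107178 / 2 = 0.00053589 V
Max error = 0.5359 mV

0.5359 mV


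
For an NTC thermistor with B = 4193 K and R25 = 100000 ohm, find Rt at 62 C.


NTC thermistor equation: Rt = R25 * exp(B * (1/T - 1/T25)).
T in Kelvin: 335.15 K, T25 = 298.15 K
1/T - 1/T25 = 1/335.15 - 1/298.15 = -0.00037028
B * (1/T - 1/T25) = 4193 * -0.00037028 = -1.5526
Rt = 100000 * exp(-1.5526) = 21170.2 ohm

21170.2 ohm


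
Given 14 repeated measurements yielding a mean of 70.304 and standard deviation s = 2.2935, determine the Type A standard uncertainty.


The standard uncertainty for Type A evaluation is u = s / sqrt(n).
u = 2.2935 / sqrt(14)
u = 2.2935 / 3.7417
u = 0.613

0.613


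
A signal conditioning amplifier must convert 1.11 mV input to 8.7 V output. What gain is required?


Gain = Vout / Vin (converting to same units).
G = 8.7 V / 1.11 mV
G = 8700.0 mV / 1.11 mV
G = 7837.84

7837.84


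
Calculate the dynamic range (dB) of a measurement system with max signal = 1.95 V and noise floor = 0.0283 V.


Dynamic range = 20 * log10(Vmax / Vnoise).
DR = 20 * log10(1.95 / 0.0283)
DR = 20 * log10(68.9)
DR = 36.76 dB

36.76 dB


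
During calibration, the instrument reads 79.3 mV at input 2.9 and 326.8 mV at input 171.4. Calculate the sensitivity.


Sensitivity = (y2 - y1) / (x2 - x1).
S = (326.8 - 79.3) / (171.4 - 2.9)
S = 247.5 / 168.5
S = 1.4688 mV/unit

1.4688 mV/unit


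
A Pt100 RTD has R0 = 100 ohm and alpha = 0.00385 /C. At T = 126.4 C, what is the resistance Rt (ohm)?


The RTD equation: Rt = R0 * (1 + alpha * T).
Rt = 100 * (1 + 0.00385 * 126.4)
Rt = 100 * (1 + 0.48664)
Rt = 100 * 1.48664
Rt = 148.664 ohm

148.664 ohm


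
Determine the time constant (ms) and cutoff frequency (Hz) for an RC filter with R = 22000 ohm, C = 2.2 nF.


Time constant: tau = R * C.
tau = 22000 * 2.20e-09 = 4.84e-05 s
tau = 0.0484 ms
Cutoff frequency: fc = 1 / (2*pi*R*C).
fc = 1 / (2*pi*4.84e-05) = 3288.33 Hz

tau = 0.0484 ms, fc = 3288.33 Hz


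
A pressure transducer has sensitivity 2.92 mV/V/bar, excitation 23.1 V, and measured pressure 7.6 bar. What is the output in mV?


Output = sensitivity * Vex * P.
Vout = 2.92 * 23.1 * 7.6
Vout = 67.452 * 7.6
Vout = 512.64 mV

512.64 mV


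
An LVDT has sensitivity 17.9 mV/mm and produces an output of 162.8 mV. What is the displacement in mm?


Displacement = Vout / sensitivity.
d = 162.8 / 17.9
d = 9.095 mm

9.095 mm


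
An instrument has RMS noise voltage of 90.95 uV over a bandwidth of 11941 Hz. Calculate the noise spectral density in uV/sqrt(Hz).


Noise spectral density = Vrms / sqrt(BW).
NSD = 90.95 / sqrt(11941)
NSD = 90.95 / 109.2749
NSD = 0.8323 uV/sqrt(Hz)

0.8323 uV/sqrt(Hz)


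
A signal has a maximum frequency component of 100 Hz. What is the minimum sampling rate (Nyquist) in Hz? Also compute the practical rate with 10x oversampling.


By Nyquist theorem, fs_min = 2 * fmax.
fs_min = 2 * 100 = 200 Hz
Practical rate = 10 * fs_min = 10 * 200 = 2000 Hz

fs_min = 200 Hz, fs_practical = 2000 Hz


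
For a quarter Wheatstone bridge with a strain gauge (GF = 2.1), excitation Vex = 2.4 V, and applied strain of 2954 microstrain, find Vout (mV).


Quarter bridge output: Vout = (GF * epsilon * Vex) / 4.
Vout = (2.1 * 2954e-6 * 2.4) / 4
Vout = 0.01488816 / 4 V
Vout = 0.00372204 V = 3.722 mV

3.722 mV


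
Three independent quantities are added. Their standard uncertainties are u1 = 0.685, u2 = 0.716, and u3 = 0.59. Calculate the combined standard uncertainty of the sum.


For a sum of independent quantities, uc = sqrt(u1^2 + u2^2 + u3^2).
uc = sqrt(0.685^2 + 0.716^2 + 0.59^2)
uc = sqrt(0.469225 + 0.512656 + 0.3481)
uc = 1.1532

1.1532


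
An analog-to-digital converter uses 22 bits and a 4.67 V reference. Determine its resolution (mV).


The resolution (LSB) of an ADC is Vref / 2^n.
LSB = 4.67 / 2^22
LSB = 4.67 / 4194304
LSB = 1.11e-06 V = 0.00111341 mV

0.00111341 mV


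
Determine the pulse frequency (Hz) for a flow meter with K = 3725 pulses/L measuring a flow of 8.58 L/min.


Frequency = K * Q / 60 (converting L/min to L/s).
f = 3725 * 8.58 / 60
f = 31960.5 / 60
f = 532.67 Hz

532.67 Hz


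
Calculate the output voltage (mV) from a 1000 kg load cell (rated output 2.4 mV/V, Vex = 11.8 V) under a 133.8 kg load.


Vout = rated_output * Vex * (load / capacity).
Vout = 2.4 * 11.8 * (133.8 / 1000)
Vout = 2.4 * 11.8 * 0.1338
Vout = 3.789 mV

3.789 mV


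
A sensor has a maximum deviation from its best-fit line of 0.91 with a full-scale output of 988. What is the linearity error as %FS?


Linearity error = (max deviation / full scale) * 100%.
Linearity = (0.91 / 988) * 100
Linearity = 0.092 %FS

0.092 %FS


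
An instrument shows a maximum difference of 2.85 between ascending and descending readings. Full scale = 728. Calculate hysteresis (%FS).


Hysteresis = (max difference / full scale) * 100%.
H = (2.85 / 728) * 100
H = 0.391 %FS

0.391 %FS


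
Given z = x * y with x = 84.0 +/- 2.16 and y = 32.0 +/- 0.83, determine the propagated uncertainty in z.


For a product z = x*y, the relative uncertainty is:
uz/z = sqrt((ux/x)^2 + (uy/y)^2)
Relative uncertainties: ux/x = 2.16/84.0 = 0.025714
uy/y = 0.83/32.0 = 0.025937
z = 84.0 * 32.0 = 2688.0
uz = 2688.0 * sqrt(0.025714^2 + 0.025937^2) = 98.176

98.176


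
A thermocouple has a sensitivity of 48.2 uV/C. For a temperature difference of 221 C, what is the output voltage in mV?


The thermocouple output V = sensitivity * dT.
V = 48.2 uV/C * 221 C
V = 10652.2 uV
V = 10.652 mV

10.652 mV


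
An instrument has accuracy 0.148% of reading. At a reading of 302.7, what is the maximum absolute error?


Absolute error = (accuracy% / 100) * reading.
Error = (0.148 / 100) * 302.7
Error = 0.00148 * 302.7
Error = 0.448

0.448


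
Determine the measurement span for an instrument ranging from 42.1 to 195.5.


Span = upper range - lower range.
Span = 195.5 - (42.1)
Span = 153.4

153.4


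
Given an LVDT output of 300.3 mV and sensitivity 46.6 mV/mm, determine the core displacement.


Displacement = Vout / sensitivity.
d = 300.3 / 46.6
d = 6.444 mm

6.444 mm


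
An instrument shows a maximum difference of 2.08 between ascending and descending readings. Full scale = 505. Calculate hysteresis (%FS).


Hysteresis = (max difference / full scale) * 100%.
H = (2.08 / 505) * 100
H = 0.412 %FS

0.412 %FS


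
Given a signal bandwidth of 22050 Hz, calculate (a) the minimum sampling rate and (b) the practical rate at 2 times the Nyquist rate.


By Nyquist theorem, fs_min = 2 * fmax.
fs_min = 2 * 22050 = 44100 Hz
Practical rate = 2 * fs_min = 2 * 44100 = 88200 Hz

fs_min = 44100 Hz, fs_practical = 88200 Hz


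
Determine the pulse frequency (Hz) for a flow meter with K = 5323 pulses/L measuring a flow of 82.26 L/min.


Frequency = K * Q / 60 (converting L/min to L/s).
f = 5323 * 82.26 / 60
f = 437869.98 / 60
f = 7297.83 Hz

7297.83 Hz


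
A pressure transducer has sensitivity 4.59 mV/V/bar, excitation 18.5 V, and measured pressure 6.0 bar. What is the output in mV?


Output = sensitivity * Vex * P.
Vout = 4.59 * 18.5 * 6.0
Vout = 84.915 * 6.0
Vout = 509.49 mV

509.49 mV


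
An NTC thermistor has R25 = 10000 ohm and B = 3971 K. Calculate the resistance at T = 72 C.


NTC thermistor equation: Rt = R25 * exp(B * (1/T - 1/T25)).
T in Kelvin: 345.15 K, T25 = 298.15 K
1/T - 1/T25 = 1/345.15 - 1/298.15 = -0.00045673
B * (1/T - 1/T25) = 3971 * -0.00045673 = -1.8137
Rt = 10000 * exp(-1.8137) = 1630.6 ohm

1630.6 ohm


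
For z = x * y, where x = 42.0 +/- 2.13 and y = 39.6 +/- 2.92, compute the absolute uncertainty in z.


For a product z = x*y, the relative uncertainty is:
uz/z = sqrt((ux/x)^2 + (uy/y)^2)
Relative uncertainties: ux/x = 2.13/42.0 = 0.050714
uy/y = 2.92/39.6 = 0.073737
z = 42.0 * 39.6 = 1663.2
uz = 1663.2 * sqrt(0.050714^2 + 0.073737^2) = 148.846

148.846


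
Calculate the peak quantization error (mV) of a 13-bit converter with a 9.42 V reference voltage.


The maximum quantization error is +/- LSB/2.
LSB = Vref / 2^n = 9.42 / 8192 = 0.0011499 V
Max error = LSB / 2 = 0.0011499 / 2 = 0.00057495 V
Max error = 0.575 mV

0.575 mV


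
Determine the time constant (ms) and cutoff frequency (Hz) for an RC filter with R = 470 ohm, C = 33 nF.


Time constant: tau = R * C.
tau = 470 * 3.30e-08 = 1.551e-05 s
tau = 0.0155 ms
Cutoff frequency: fc = 1 / (2*pi*R*C).
fc = 1 / (2*pi*1.551e-05) = 10261.44 Hz

tau = 0.0155 ms, fc = 10261.44 Hz


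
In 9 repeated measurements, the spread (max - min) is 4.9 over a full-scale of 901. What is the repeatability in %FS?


Repeatability = (spread / full scale) * 100%.
R = (4.9 / 901) * 100
R = 0.544 %FS

0.544 %FS


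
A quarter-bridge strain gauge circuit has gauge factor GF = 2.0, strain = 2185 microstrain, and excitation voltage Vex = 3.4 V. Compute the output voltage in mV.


Quarter bridge output: Vout = (GF * epsilon * Vex) / 4.
Vout = (2.0 * 2185e-6 * 3.4) / 4
Vout = 0.014858 / 4 V
Vout = 0.0037145 V = 3.7145 mV

3.7145 mV


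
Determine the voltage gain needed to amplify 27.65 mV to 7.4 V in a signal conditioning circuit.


Gain = Vout / Vin (converting to same units).
G = 7.4 V / 27.65 mV
G = 7400.0 mV / 27.65 mV
G = 267.63

267.63


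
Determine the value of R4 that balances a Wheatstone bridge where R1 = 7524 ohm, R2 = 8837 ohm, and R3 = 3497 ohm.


At balance: R1*R4 = R2*R3, so R4 = R2*R3/R1.
R4 = 8837 * 3497 / 7524
R4 = 30902989 / 7524
R4 = 4107.26 ohm

4107.26 ohm


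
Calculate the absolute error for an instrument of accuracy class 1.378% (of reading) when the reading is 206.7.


Absolute error = (accuracy% / 100) * reading.
Error = (1.378 / 100) * 206.7
Error = 0.01378 * 206.7
Error = 2.8483

2.8483


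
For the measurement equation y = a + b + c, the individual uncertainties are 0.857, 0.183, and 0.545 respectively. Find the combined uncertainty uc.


For a sum of independent quantities, uc = sqrt(u1^2 + u2^2 + u3^2).
uc = sqrt(0.857^2 + 0.183^2 + 0.545^2)
uc = sqrt(0.734449 + 0.033489 + 0.297025)
uc = 1.032

1.032


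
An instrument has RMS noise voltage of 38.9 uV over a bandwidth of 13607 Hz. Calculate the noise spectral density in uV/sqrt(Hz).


Noise spectral density = Vrms / sqrt(BW).
NSD = 38.9 / sqrt(13607)
NSD = 38.9 / 116.649
NSD = 0.3335 uV/sqrt(Hz)

0.3335 uV/sqrt(Hz)


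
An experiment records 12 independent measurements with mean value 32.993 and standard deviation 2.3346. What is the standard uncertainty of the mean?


The standard uncertainty for Type A evaluation is u = s / sqrt(n).
u = 2.3346 / sqrt(12)
u = 2.3346 / 3.4641
u = 0.6739

0.6739


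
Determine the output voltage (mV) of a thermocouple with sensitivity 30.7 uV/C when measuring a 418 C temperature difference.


The thermocouple output V = sensitivity * dT.
V = 30.7 uV/C * 418 C
V = 12832.6 uV
V = 12.833 mV

12.833 mV


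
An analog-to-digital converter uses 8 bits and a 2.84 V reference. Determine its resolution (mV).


The resolution (LSB) of an ADC is Vref / 2^n.
LSB = 2.84 / 2^8
LSB = 2.84 / 256
LSB = 0.01109375 V = 11.09375 mV

11.09375 mV


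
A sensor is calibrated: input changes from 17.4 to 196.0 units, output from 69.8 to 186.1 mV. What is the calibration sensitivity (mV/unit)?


Sensitivity = (y2 - y1) / (x2 - x1).
S = (186.1 - 69.8) / (196.0 - 17.4)
S = 116.3 / 178.6
S = 0.6512 mV/unit

0.6512 mV/unit


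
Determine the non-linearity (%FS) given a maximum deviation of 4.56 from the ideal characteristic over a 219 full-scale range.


Linearity error = (max deviation / full scale) * 100%.
Linearity = (4.56 / 219) * 100
Linearity = 2.082 %FS

2.082 %FS


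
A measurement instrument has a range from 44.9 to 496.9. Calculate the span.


Span = upper range - lower range.
Span = 496.9 - (44.9)
Span = 452.0

452.0


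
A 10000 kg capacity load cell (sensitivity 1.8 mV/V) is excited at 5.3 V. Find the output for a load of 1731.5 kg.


Vout = rated_output * Vex * (load / capacity).
Vout = 1.8 * 5.3 * (1731.5 / 10000)
Vout = 1.8 * 5.3 * 0.17315
Vout = 1.652 mV

1.652 mV


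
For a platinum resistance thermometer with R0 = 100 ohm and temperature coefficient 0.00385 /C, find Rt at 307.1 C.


The RTD equation: Rt = R0 * (1 + alpha * T).
Rt = 100 * (1 + 0.00385 * 307.1)
Rt = 100 * (1 + 1.182335)
Rt = 100 * 2.182335
Rt = 218.234 ohm

218.234 ohm


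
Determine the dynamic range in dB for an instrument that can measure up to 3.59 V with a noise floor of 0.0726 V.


Dynamic range = 20 * log10(Vmax / Vnoise).
DR = 20 * log10(3.59 / 0.0726)
DR = 20 * log10(49.45)
DR = 33.88 dB

33.88 dB


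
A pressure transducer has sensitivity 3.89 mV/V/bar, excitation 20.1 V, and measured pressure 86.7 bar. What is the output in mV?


Output = sensitivity * Vex * P.
Vout = 3.89 * 20.1 * 86.7
Vout = 78.189 * 86.7
Vout = 6778.99 mV

6778.99 mV


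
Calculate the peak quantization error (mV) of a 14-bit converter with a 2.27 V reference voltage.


The maximum quantization error is +/- LSB/2.
LSB = Vref / 2^n = 2.27 / 16384 = 0.00013855 V
Max error = LSB / 2 = 0.00013855 / 2 = 6.927e-05 V
Max error = 0.0693 mV

0.0693 mV


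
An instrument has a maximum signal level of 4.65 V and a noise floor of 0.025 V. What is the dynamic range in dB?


Dynamic range = 20 * log10(Vmax / Vnoise).
DR = 20 * log10(4.65 / 0.025)
DR = 20 * log10(186.0)
DR = 45.39 dB

45.39 dB


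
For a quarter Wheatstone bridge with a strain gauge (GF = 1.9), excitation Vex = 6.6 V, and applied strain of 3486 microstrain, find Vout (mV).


Quarter bridge output: Vout = (GF * epsilon * Vex) / 4.
Vout = (1.9 * 3486e-6 * 6.6) / 4
Vout = 0.04371444 / 4 V
Vout = 0.01092861 V = 10.9286 mV

10.9286 mV


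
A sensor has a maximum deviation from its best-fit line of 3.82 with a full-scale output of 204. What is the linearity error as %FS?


Linearity error = (max deviation / full scale) * 100%.
Linearity = (3.82 / 204) * 100
Linearity = 1.873 %FS

1.873 %FS


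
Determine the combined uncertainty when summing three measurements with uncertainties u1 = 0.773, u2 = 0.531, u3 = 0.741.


For a sum of independent quantities, uc = sqrt(u1^2 + u2^2 + u3^2).
uc = sqrt(0.773^2 + 0.531^2 + 0.741^2)
uc = sqrt(0.597529 + 0.281961 + 0.549081)
uc = 1.1952

1.1952


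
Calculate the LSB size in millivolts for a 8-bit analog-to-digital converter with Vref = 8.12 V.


The resolution (LSB) of an ADC is Vref / 2^n.
LSB = 8.12 / 2^8
LSB = 8.12 / 256
LSB = 0.03171875 V = 31.71875 mV

31.71875 mV


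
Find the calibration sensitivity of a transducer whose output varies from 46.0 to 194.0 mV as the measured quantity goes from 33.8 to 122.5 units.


Sensitivity = (y2 - y1) / (x2 - x1).
S = (194.0 - 46.0) / (122.5 - 33.8)
S = 148.0 / 88.7
S = 1.6685 mV/unit

1.6685 mV/unit


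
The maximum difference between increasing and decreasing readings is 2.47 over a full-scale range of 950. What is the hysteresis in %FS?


Hysteresis = (max difference / full scale) * 100%.
H = (2.47 / 950) * 100
H = 0.26 %FS

0.26 %FS


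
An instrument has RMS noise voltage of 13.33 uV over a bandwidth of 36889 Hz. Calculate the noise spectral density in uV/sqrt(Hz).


Noise spectral density = Vrms / sqrt(BW).
NSD = 13.33 / sqrt(36889)
NSD = 13.33 / 192.0651
NSD = 0.0694 uV/sqrt(Hz)

0.0694 uV/sqrt(Hz)


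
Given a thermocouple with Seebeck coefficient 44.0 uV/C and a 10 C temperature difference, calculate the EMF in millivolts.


The thermocouple output V = sensitivity * dT.
V = 44.0 uV/C * 10 C
V = 440.0 uV
V = 0.44 mV

0.44 mV


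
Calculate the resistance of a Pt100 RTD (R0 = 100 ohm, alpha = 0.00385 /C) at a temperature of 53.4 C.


The RTD equation: Rt = R0 * (1 + alpha * T).
Rt = 100 * (1 + 0.00385 * 53.4)
Rt = 100 * (1 + 0.20559)
Rt = 100 * 1.20559
Rt = 120.559 ohm

120.559 ohm


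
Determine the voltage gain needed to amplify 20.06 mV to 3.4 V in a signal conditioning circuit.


Gain = Vout / Vin (converting to same units).
G = 3.4 V / 20.06 mV
G = 3400.0 mV / 20.06 mV
G = 169.49

169.49


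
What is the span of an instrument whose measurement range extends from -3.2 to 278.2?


Span = upper range - lower range.
Span = 278.2 - (-3.2)
Span = 281.4

281.4


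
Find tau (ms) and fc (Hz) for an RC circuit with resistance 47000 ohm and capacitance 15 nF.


Time constant: tau = R * C.
tau = 47000 * 1.50e-08 = 0.000705 s
tau = 0.705 ms
Cutoff frequency: fc = 1 / (2*pi*R*C).
fc = 1 / (2*pi*0.000705) = 225.75 Hz

tau = 0.705 ms, fc = 225.75 Hz


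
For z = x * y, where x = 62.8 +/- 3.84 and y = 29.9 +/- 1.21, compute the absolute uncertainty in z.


For a product z = x*y, the relative uncertainty is:
uz/z = sqrt((ux/x)^2 + (uy/y)^2)
Relative uncertainties: ux/x = 3.84/62.8 = 0.061146
uy/y = 1.21/29.9 = 0.040468
z = 62.8 * 29.9 = 1877.7
uz = 1877.7 * sqrt(0.061146^2 + 0.040468^2) = 137.684

137.684


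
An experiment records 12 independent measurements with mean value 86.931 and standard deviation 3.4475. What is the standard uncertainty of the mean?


The standard uncertainty for Type A evaluation is u = s / sqrt(n).
u = 3.4475 / sqrt(12)
u = 3.4475 / 3.4641
u = 0.9952

0.9952


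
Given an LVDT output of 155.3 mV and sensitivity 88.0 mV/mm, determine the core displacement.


Displacement = Vout / sensitivity.
d = 155.3 / 88.0
d = 1.765 mm

1.765 mm


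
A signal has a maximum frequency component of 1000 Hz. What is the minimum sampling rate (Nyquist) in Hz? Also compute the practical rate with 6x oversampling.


By Nyquist theorem, fs_min = 2 * fmax.
fs_min = 2 * 1000 = 2000 Hz
Practical rate = 6 * fs_min = 6 * 2000 = 12000 Hz

fs_min = 2000 Hz, fs_practical = 12000 Hz


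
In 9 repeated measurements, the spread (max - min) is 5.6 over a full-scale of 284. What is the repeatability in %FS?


Repeatability = (spread / full scale) * 100%.
R = (5.6 / 284) * 100
R = 1.972 %FS

1.972 %FS


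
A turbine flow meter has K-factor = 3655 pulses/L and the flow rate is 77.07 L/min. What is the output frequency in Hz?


Frequency = K * Q / 60 (converting L/min to L/s).
f = 3655 * 77.07 / 60
f = 281690.85 / 60
f = 4694.85 Hz

4694.85 Hz


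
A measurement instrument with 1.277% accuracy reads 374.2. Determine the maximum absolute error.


Absolute error = (accuracy% / 100) * reading.
Error = (1.277 / 100) * 374.2
Error = 0.01277 * 374.2
Error = 4.7785

4.7785


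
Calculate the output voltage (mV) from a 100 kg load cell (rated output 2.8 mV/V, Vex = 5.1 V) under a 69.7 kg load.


Vout = rated_output * Vex * (load / capacity).
Vout = 2.8 * 5.1 * (69.7 / 100)
Vout = 2.8 * 5.1 * 0.697
Vout = 9.953 mV

9.953 mV


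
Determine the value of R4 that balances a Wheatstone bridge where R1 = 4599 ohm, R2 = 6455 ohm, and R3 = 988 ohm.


At balance: R1*R4 = R2*R3, so R4 = R2*R3/R1.
R4 = 6455 * 988 / 4599
R4 = 6377540 / 4599
R4 = 1386.72 ohm

1386.72 ohm


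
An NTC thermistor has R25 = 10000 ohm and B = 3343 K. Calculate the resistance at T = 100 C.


NTC thermistor equation: Rt = R25 * exp(B * (1/T - 1/T25)).
T in Kelvin: 373.15 K, T25 = 298.15 K
1/T - 1/T25 = 1/373.15 - 1/298.15 = -0.00067413
B * (1/T - 1/T25) = 3343 * -0.00067413 = -2.2536
Rt = 10000 * exp(-2.2536) = 1050.2 ohm

1050.2 ohm


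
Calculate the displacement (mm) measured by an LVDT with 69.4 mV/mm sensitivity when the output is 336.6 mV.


Displacement = Vout / sensitivity.
d = 336.6 / 69.4
d = 4.85 mm

4.85 mm


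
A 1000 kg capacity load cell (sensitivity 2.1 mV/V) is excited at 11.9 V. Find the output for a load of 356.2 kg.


Vout = rated_output * Vex * (load / capacity).
Vout = 2.1 * 11.9 * (356.2 / 1000)
Vout = 2.1 * 11.9 * 0.3562
Vout = 8.901 mV

8.901 mV


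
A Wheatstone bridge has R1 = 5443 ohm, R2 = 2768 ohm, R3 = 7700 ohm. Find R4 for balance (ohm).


At balance: R1*R4 = R2*R3, so R4 = R2*R3/R1.
R4 = 2768 * 7700 / 5443
R4 = 21313600 / 5443
R4 = 3915.78 ohm

3915.78 ohm


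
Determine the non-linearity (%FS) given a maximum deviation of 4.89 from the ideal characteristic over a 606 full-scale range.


Linearity error = (max deviation / full scale) * 100%.
Linearity = (4.89 / 606) * 100
Linearity = 0.807 %FS

0.807 %FS


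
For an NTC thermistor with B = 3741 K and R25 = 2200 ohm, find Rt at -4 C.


NTC thermistor equation: Rt = R25 * exp(B * (1/T - 1/T25)).
T in Kelvin: 269.15 K, T25 = 298.15 K
1/T - 1/T25 = 1/269.15 - 1/298.15 = 0.00036138
B * (1/T - 1/T25) = 3741 * 0.00036138 = 1.3519
Rt = 2200 * exp(1.3519) = 8502.8 ohm

8502.8 ohm


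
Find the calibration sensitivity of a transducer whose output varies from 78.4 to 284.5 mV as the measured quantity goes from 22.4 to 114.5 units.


Sensitivity = (y2 - y1) / (x2 - x1).
S = (284.5 - 78.4) / (114.5 - 22.4)
S = 206.1 / 92.1
S = 2.2378 mV/unit

2.2378 mV/unit


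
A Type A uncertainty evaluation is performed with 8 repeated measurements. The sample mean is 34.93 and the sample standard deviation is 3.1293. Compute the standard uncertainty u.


The standard uncertainty for Type A evaluation is u = s / sqrt(n).
u = 3.1293 / sqrt(8)
u = 3.1293 / 2.8284
u = 1.1064

1.1064


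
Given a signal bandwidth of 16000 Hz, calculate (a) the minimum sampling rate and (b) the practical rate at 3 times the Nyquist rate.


By Nyquist theorem, fs_min = 2 * fmax.
fs_min = 2 * 16000 = 32000 Hz
Practical rate = 3 * fs_min = 3 * 32000 = 96000 Hz

fs_min = 32000 Hz, fs_practical = 96000 Hz


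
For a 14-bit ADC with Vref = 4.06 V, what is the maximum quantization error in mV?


The maximum quantization error is +/- LSB/2.
LSB = Vref / 2^n = 4.06 / 16384 = 0.0002478 V
Max error = LSB / 2 = 0.0002478 / 2 = 0.0001239 V
Max error = 0.1239 mV

0.1239 mV


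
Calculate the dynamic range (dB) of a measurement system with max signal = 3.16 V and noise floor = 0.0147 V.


Dynamic range = 20 * log10(Vmax / Vnoise).
DR = 20 * log10(3.16 / 0.0147)
DR = 20 * log10(214.97)
DR = 46.65 dB

46.65 dB


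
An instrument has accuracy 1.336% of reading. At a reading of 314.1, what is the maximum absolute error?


Absolute error = (accuracy% / 100) * reading.
Error = (1.336 / 100) * 314.1
Error = 0.01336 * 314.1
Error = 4.1964

4.1964


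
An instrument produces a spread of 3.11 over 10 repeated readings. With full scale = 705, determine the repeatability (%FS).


Repeatability = (spread / full scale) * 100%.
R = (3.11 / 705) * 100
R = 0.441 %FS

0.441 %FS


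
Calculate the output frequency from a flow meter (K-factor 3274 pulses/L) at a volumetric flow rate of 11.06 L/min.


Frequency = K * Q / 60 (converting L/min to L/s).
f = 3274 * 11.06 / 60
f = 36210.44 / 60
f = 603.51 Hz

603.51 Hz


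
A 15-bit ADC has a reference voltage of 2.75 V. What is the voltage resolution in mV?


The resolution (LSB) of an ADC is Vref / 2^n.
LSB = 2.75 / 2^15
LSB = 2.75 / 32768
LSB = 8.392e-05 V = 0.08392334 mV

0.08392334 mV


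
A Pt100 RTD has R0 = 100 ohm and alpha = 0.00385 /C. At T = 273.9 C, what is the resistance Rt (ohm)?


The RTD equation: Rt = R0 * (1 + alpha * T).
Rt = 100 * (1 + 0.00385 * 273.9)
Rt = 100 * (1 + 1.054515)
Rt = 100 * 2.054515
Rt = 205.451 ohm

205.451 ohm


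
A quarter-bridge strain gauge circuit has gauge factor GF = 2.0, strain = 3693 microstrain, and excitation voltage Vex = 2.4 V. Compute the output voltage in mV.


Quarter bridge output: Vout = (GF * epsilon * Vex) / 4.
Vout = (2.0 * 3693e-6 * 2.4) / 4
Vout = 0.0177264 / 4 V
Vout = 0.0044316 V = 4.4316 mV

4.4316 mV


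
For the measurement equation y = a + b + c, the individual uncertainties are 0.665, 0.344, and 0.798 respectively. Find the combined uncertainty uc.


For a sum of independent quantities, uc = sqrt(u1^2 + u2^2 + u3^2).
uc = sqrt(0.665^2 + 0.344^2 + 0.798^2)
uc = sqrt(0.442225 + 0.118336 + 0.636804)
uc = 1.0942

1.0942


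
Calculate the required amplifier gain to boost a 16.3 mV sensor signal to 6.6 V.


Gain = Vout / Vin (converting to same units).
G = 6.6 V / 16.3 mV
G = 6600.0 mV / 16.3 mV
G = 404.91

404.91


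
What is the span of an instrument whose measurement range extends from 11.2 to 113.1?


Span = upper range - lower range.
Span = 113.1 - (11.2)
Span = 101.9

101.9


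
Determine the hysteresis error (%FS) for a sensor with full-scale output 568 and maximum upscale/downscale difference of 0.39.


Hysteresis = (max difference / full scale) * 100%.
H = (0.39 / 568) * 100
H = 0.069 %FS

0.069 %FS


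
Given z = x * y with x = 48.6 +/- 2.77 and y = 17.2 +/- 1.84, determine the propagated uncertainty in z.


For a product z = x*y, the relative uncertainty is:
uz/z = sqrt((ux/x)^2 + (uy/y)^2)
Relative uncertainties: ux/x = 2.77/48.6 = 0.056996
uy/y = 1.84/17.2 = 0.106977
z = 48.6 * 17.2 = 835.9
uz = 835.9 * sqrt(0.056996^2 + 0.106977^2) = 101.324

101.324


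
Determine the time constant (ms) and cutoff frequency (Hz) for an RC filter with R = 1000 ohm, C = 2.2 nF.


Time constant: tau = R * C.
tau = 1000 * 2.20e-09 = 2.2e-06 s
tau = 0.0022 ms
Cutoff frequency: fc = 1 / (2*pi*R*C).
fc = 1 / (2*pi*2.2e-06) = 72343.16 Hz

tau = 0.0022 ms, fc = 72343.16 Hz


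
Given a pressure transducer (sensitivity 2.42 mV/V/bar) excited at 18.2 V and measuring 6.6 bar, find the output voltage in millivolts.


Output = sensitivity * Vex * P.
Vout = 2.42 * 18.2 * 6.6
Vout = 44.044 * 6.6
Vout = 290.69 mV

290.69 mV


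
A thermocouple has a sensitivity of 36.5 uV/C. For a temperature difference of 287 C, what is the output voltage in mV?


The thermocouple output V = sensitivity * dT.
V = 36.5 uV/C * 287 C
V = 10475.5 uV
V = 10.476 mV

10.476 mV


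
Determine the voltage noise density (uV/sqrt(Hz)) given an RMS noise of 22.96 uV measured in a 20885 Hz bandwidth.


Noise spectral density = Vrms / sqrt(BW).
NSD = 22.96 / sqrt(20885)
NSD = 22.96 / 144.5164
NSD = 0.1589 uV/sqrt(Hz)

0.1589 uV/sqrt(Hz)


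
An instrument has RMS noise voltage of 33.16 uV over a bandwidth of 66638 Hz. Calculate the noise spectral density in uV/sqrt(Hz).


Noise spectral density = Vrms / sqrt(BW).
NSD = 33.16 / sqrt(66638)
NSD = 33.16 / 258.1434
NSD = 0.1285 uV/sqrt(Hz)

0.1285 uV/sqrt(Hz)


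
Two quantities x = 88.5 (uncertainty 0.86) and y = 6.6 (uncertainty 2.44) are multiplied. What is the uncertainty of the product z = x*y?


For a product z = x*y, the relative uncertainty is:
uz/z = sqrt((ux/x)^2 + (uy/y)^2)
Relative uncertainties: ux/x = 0.86/88.5 = 0.009718
uy/y = 2.44/6.6 = 0.369697
z = 88.5 * 6.6 = 584.1
uz = 584.1 * sqrt(0.009718^2 + 0.369697^2) = 216.015

216.015


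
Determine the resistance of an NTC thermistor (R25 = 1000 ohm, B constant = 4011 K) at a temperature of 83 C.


NTC thermistor equation: Rt = R25 * exp(B * (1/T - 1/T25)).
T in Kelvin: 356.15 K, T25 = 298.15 K
1/T - 1/T25 = 1/356.15 - 1/298.15 = -0.00054621
B * (1/T - 1/T25) = 4011 * -0.00054621 = -2.1909
Rt = 1000 * exp(-2.1909) = 111.8 ohm

111.8 ohm


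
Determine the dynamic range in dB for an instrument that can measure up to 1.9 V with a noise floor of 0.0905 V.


Dynamic range = 20 * log10(Vmax / Vnoise).
DR = 20 * log10(1.9 / 0.0905)
DR = 20 * log10(20.99)
DR = 26.44 dB

26.44 dB


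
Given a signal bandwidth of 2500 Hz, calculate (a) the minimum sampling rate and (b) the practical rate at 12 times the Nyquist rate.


By Nyquist theorem, fs_min = 2 * fmax.
fs_min = 2 * 2500 = 5000 Hz
Practical rate = 12 * fs_min = 12 * 5000 = 60000 Hz

fs_min = 5000 Hz, fs_practical = 60000 Hz
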